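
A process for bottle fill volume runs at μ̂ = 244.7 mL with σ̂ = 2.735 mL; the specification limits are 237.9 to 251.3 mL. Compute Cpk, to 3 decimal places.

Cpu = (USL − μ̂) / (3σ̂) = (251.3 − 244.7) / (3 × 2.735) = 0.8044; Cpl = (μ̂ − LSL) / (3σ̂) = (244.7 − 237.9) / (3 × 2.735) = 0.8288; Cpk = min(Cpu, Cpl) = 0.8044

0.804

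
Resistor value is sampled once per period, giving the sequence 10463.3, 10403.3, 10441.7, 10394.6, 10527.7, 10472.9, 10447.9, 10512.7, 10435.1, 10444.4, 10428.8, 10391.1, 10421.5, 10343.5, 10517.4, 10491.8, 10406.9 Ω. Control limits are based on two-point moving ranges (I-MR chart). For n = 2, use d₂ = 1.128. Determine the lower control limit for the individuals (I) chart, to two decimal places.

X̄ = (10463.3 + 10403.3 + 10441.7 + 10394.6 + 10527.7 + 10472.9 + 10447.9 + 10512.7 + 10435.1 + 10444.4 + 10428.8 + 10391.1 + 10421.5 + 10343.5 + 10517.4 + 10491.8 + 10406.9) / 17 = 10443.8000
Moving ranges: 60.0, 38.4, 47.1, 133.1, 54.8, 25.0, 64.8, 77.6, 9.3, 15.6, 37.7, 30.4, 78.0, 173.9, 25.6, 84.9; M̄R̄ = 956.2000 / 16 = 59.7625
LCL = X̄ − 3·M̄R̄/d₂ = 10443.8000 − 3 × 59.7625 / 1.128 = 10284.8572

10284.86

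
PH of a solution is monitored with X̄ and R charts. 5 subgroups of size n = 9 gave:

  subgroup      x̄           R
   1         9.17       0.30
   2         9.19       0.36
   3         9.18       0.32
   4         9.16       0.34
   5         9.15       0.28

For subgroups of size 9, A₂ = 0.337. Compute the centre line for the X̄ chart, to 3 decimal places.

X̄̄ = (9.17 + 9.19 + 9.18 + 9.16 + 9.15) / 5 = 45.8500 / 5 = 9.1700
CL = X̄̄ = 9.1700

9.170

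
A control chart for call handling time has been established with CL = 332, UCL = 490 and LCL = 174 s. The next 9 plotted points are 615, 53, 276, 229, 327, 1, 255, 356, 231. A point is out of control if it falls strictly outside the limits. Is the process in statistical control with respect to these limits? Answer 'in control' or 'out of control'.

Compare each point to [174, 490]: sample 1 = 615 > UCL; sample 2 = 53 < LCL; sample 6 = 1 < LCL.

out of control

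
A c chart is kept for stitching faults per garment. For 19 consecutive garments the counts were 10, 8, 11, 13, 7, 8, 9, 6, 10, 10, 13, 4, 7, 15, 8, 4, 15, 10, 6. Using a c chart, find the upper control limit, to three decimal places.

c̄ = (10 + 8 + 11 + 13 + 7 + 8 + 9 + 6 + 10 + 10 + 13 + 4 + 7 + 15 + 8 + 4 + 15 + 10 + 6) / 19 = 174 / 19 = 9.1579
UCL = c̄ + 3√c̄ = 9.1579 + 3 × √9.1579 = 9.1579 + 3 × 3.0262 = 18.2365

18.236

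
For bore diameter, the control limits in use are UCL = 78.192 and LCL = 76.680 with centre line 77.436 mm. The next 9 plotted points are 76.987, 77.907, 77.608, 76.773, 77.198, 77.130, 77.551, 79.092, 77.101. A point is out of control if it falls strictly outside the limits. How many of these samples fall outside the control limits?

1

Compare each point to [76.680, 78.192]: sample 8 = 79.092 > UCL.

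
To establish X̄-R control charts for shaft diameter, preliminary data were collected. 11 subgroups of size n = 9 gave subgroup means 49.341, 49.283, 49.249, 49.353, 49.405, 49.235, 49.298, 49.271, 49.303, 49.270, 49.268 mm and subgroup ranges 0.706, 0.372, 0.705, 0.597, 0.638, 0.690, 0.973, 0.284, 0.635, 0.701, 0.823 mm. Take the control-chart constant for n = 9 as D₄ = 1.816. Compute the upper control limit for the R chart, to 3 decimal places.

1.176

R̄ = (0.706 + 0.372 + 0.705 + 0.597 + 0.638 + 0.690 + 0.973 + 0.284 + 0.635 + 0.701 + 0.823) / 11 = 7.1240 / 11 = 0.6476
UCL_R = D₄·R̄ = 1.816 × 0.6476 = 1.1761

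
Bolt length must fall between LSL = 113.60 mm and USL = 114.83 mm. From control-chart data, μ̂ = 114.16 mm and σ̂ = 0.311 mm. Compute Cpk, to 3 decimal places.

Cpu = (USL − μ̂) / (3σ̂) = (114.83 − 114.16) / (3 × 0.311) = 0.7181; Cpl = (μ̂ − LSL) / (3σ̂) = (114.16 − 113.60) / (3 × 0.311) = 0.6002; Cpk = min(Cpu, Cpl) = 0.6002

0.600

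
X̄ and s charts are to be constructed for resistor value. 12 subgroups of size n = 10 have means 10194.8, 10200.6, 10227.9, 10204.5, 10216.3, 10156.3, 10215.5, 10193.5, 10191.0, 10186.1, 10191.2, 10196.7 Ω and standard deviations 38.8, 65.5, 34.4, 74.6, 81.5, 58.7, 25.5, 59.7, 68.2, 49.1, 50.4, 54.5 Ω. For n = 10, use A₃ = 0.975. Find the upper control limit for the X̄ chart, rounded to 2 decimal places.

X̄̄ = (10194.8 + 10200.6 + 10227.9 + 10204.5 + 10216.3 + 10156.3 + 10215.5 + 10193.5 + 10191.0 + 10186.1 + 10191.2 + 10196.7) / 12 = 10197.8667
s̄ = (38.8 + 65.5 + 34.4 + 74.6 + 81.5 + 58.7 + 25.5 + 59.7 + 68.2 + 49.1 + 50.4 + 54.5) / 12 = 55.0750
UCL = X̄̄ + A₃·s̄ = 10197.8667 + 0.975 × 55.0750 = 10251.5648

10251.56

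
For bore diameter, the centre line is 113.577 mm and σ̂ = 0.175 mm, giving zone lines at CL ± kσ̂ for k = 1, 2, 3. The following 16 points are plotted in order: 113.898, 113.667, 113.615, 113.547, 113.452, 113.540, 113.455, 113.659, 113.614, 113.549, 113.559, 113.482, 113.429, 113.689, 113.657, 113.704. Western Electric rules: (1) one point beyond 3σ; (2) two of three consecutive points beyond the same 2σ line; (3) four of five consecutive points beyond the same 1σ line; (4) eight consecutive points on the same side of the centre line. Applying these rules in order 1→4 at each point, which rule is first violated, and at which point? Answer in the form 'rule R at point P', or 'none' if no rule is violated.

Zone of each point (C = within 1σ̂, B = 1σ̂–2σ̂, A = 2σ̂–3σ̂, * = beyond 3σ̂; sign = side of CL): 1:+B, 2:+C, 3:+C, 4:-C, 5:-C, 6:-C, 7:-C, 8:+C, 9:+C, 10:-C, 11:-C, 12:-C, 13:-C, 14:+C, 15:+C, 16:+C
No rule fires across all 16 points.

none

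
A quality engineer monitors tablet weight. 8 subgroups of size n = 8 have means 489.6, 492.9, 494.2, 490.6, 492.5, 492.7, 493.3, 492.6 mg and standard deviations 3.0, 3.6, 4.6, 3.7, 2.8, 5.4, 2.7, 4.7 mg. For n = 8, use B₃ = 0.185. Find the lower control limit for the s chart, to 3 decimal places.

0.705

s̄ = (3.0 + 3.6 + 4.6 + 3.7 + 2.8 + 5.4 + 2.7 + 4.7) / 8 = 3.8125
LCL_s = B₃·s̄ = 0.185 × 3.8125 = 0.7053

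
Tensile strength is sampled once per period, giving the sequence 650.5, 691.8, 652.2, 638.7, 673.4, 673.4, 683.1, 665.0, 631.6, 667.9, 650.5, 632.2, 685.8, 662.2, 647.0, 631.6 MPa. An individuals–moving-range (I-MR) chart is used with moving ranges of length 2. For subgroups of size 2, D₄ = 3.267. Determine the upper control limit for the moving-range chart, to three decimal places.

80.608

Moving ranges: 41.3, 39.6, 13.5, 34.7, 0.0, 9.7, 18.1, 33.4, 36.3, 17.4, 18.3, 53.6, 23.6, 15.2, 15.4; M̄R̄ = 370.1000 / 15 = 24.6733
UCL_MR = D₄·M̄R̄ = 3.267 × 24.6733 = 80.6078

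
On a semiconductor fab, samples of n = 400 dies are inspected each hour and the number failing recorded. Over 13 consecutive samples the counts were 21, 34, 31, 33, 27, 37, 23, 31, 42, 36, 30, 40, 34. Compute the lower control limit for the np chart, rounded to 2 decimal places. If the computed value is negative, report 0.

p̄ = Σdᵢ / (k·n) = 419 / (13 × 400) = 0.08058
LCL = np̄ − 3·√(np̄(1−p̄)) = 32.2308 − 3 × 5.4437 = 15.8997

15.90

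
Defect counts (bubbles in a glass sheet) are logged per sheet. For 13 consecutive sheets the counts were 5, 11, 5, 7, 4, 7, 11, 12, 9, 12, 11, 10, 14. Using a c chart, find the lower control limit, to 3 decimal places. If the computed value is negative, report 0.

0.039

c̄ = (5 + 11 + 5 + 7 + 4 + 7 + 11 + 12 + 9 + 12 + 11 + 10 + 14) / 13 = 118 / 13 = 9.0769
LCL = c̄ − 3√c̄ = 9.0769 − 3 × 3.0128 = 0.0385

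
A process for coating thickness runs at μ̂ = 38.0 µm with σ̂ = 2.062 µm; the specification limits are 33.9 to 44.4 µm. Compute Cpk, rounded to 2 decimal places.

0.66

Cpu = (USL − μ̂) / (3σ̂) = (44.4 − 38.0) / (3 × 2.062) = 1.0346; Cpl = (μ̂ − LSL) / (3σ̂) = (38.0 − 33.9) / (3 × 2.062) = 0.6628; Cpk = min(Cpu, Cpl) = 0.6628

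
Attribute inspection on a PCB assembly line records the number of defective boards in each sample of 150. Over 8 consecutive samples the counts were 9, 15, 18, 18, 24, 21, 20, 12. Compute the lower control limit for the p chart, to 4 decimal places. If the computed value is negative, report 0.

p̄ = Σdᵢ / (k·n) = 137 / (8 × 150) = 0.11417
LCL = p̄ − 3·√(p̄(1−p̄)/n) = 0.11417 − 3 × 0.02597 = 0.03627

0.0363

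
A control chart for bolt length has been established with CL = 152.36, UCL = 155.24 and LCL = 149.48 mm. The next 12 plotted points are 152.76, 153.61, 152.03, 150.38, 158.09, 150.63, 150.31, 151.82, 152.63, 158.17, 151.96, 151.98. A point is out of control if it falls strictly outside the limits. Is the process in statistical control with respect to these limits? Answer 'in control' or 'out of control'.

Compare each point to [149.48, 155.24]: sample 5 = 158.09 > UCL; sample 10 = 158.17 > UCL.

out of control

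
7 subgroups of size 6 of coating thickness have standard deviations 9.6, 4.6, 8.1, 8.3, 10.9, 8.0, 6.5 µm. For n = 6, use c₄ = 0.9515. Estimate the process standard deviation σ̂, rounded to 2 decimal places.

8.41

s̄ = (9.6 + 4.6 + 8.1 + 8.3 + 10.9 + 8.0 + 6.5) / 7 = 8.0000
σ̂ = s̄ / c₄ = 8.0000 / 0.9515 = 8.4078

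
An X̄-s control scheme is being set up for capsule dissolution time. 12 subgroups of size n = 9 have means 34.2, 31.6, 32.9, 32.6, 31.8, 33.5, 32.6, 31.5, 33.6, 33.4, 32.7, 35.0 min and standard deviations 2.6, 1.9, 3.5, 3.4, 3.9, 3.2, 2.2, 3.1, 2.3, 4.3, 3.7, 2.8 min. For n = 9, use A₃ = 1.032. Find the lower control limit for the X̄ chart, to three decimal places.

29.777

X̄̄ = (34.2 + 31.6 + 32.9 + 32.6 + 31.8 + 33.5 + 32.6 + 31.5 + 33.6 + 33.4 + 32.7 + 35.0) / 12 = 32.9500
s̄ = (2.6 + 1.9 + 3.5 + 3.4 + 3.9 + 3.2 + 2.2 + 3.1 + 2.3 + 4.3 + 3.7 + 2.8) / 12 = 3.0750
LCL = X̄̄ − A₃·s̄ = 32.9500 − 1.032 × 3.0750 = 29.7766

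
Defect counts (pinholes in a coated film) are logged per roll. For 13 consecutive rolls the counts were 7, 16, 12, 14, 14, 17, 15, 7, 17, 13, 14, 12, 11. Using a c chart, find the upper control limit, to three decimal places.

23.817

c̄ = (7 + 16 + 12 + 14 + 14 + 17 + 15 + 7 + 17 + 13 + 14 + 12 + 11) / 13 = 169 / 13 = 13.0000
UCL = c̄ + 3√c̄ = 13.0000 + 3 × √13.0000 = 13.0000 + 3 × 3.6056 = 23.8167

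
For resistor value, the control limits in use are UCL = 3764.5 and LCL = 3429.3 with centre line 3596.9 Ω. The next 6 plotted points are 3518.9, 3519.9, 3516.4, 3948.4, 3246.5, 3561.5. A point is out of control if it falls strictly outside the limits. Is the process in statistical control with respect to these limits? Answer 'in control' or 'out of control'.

Compare each point to [3429.3, 3764.5]: sample 4 = 3948.4 > UCL; sample 5 = 3246.5 < LCL.

out of control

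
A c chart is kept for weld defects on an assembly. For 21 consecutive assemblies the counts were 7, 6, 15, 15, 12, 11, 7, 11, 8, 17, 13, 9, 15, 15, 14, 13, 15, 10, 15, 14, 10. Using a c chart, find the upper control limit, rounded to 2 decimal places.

c̄ = (7 + 6 + 15 + 15 + 12 + 11 + 7 + 11 + 8 + 17 + 13 + 9 + 15 + 15 + 14 + 13 + 15 + 10 + 15 + 14 + 10) / 21 = 252 / 21 = 12.0000
UCL = c̄ + 3√c̄ = 12.0000 + 3 × √12.0000 = 12.0000 + 3 × 3.4641 = 22.3923

22.39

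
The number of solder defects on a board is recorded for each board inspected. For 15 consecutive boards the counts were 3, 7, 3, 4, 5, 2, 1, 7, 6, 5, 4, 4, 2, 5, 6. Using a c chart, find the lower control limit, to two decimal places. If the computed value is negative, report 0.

c̄ = (3 + 7 + 3 + 4 + 5 + 2 + 1 + 7 + 6 + 5 + 4 + 4 + 2 + 5 + 6) / 15 = 64 / 15 = 4.2667
LCL = c̄ − 3√c̄ = 4.2667 − 3 × 2.0656 = -1.9301 → 0 (cannot be negative)

0.00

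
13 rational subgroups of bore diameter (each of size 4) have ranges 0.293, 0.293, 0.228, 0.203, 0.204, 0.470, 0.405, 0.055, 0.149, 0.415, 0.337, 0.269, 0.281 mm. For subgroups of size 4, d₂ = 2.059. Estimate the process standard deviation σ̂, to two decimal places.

R̄ = (0.293 + 0.293 + 0.228 + 0.203 + 0.204 + 0.470 + 0.405 + 0.055 + 0.149 + 0.415 + 0.337 + 0.269 + 0.281) / 13 = 0.2771
σ̂ = R̄ / d₂ = 0.2771 / 2.059 = 0.1346

0.13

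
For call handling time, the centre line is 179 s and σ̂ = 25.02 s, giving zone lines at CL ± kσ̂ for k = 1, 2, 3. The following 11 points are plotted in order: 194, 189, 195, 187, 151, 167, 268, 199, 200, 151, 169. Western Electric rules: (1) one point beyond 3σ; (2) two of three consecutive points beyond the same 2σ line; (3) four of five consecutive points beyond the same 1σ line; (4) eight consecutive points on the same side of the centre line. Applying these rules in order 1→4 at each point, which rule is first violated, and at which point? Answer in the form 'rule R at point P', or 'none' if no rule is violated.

rule 1 at point 7

Zone of each point (C = within 1σ̂, B = 1σ̂–2σ̂, A = 2σ̂–3σ̂, * = beyond 3σ̂; sign = side of CL): 1:+C, 2:+C, 3:+C, 4:+C, 5:-B, 6:-C, 7:+*, 8:+C, 9:+C, 10:-B, 11:-C
Rule 1 (one point beyond the 3σ limits) is satisfied at point 7.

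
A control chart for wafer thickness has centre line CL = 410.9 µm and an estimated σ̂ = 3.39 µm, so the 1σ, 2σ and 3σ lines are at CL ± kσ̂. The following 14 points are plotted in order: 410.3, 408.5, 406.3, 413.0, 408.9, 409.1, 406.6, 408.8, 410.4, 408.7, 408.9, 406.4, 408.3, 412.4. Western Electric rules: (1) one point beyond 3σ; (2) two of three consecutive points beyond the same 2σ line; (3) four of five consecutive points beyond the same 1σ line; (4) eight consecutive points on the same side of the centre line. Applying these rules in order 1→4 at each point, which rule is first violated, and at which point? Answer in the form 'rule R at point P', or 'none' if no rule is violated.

Zone of each point (C = within 1σ̂, B = 1σ̂–2σ̂, A = 2σ̂–3σ̂, * = beyond 3σ̂; sign = side of CL): 1:-C, 2:-C, 3:-B, 4:+C, 5:-C, 6:-C, 7:-B, 8:-C, 9:-C, 10:-C, 11:-C, 12:-B, 13:-C, 14:+C
Rule 4 (eight consecutive points on the same side of the centre line) is satisfied at point 12.

rule 4 at point 12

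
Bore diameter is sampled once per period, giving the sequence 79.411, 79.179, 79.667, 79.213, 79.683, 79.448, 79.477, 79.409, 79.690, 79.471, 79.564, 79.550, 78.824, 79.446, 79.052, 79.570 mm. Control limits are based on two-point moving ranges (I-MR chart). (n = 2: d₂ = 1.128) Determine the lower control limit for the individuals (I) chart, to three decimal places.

X̄ = (79.411 + 79.179 + 79.667 + 79.213 + 79.683 + 79.448 + 79.477 + 79.409 + 79.690 + 79.471 + 79.564 + 79.550 + 78.824 + 79.446 + 79.052 + 79.570) / 16 = 79.4159
Moving ranges: 0.232, 0.488, 0.454, 0.470, 0.235, 0.029, 0.068, 0.281, 0.219, 0.093, 0.014, 0.726, 0.622, 0.394, 0.518; M̄R̄ = 4.8430 / 15 = 0.3229
LCL = X̄ − 3·M̄R̄/d₂ = 79.4159 − 3 × 0.3229 / 1.128 = 78.5572

78.557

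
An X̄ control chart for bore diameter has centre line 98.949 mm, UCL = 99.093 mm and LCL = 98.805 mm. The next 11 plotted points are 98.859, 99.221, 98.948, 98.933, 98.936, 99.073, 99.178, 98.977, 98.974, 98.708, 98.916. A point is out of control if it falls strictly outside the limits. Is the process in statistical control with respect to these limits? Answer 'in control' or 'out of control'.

out of control

Compare each point to [98.805, 99.093]: sample 2 = 99.221 > UCL; sample 7 = 99.178 > UCL; sample 10 = 98.708 < LCL.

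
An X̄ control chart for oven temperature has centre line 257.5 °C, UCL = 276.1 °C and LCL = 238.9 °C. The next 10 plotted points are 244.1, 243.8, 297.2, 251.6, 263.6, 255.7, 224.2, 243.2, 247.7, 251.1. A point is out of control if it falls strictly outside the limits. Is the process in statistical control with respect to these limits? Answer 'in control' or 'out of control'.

Compare each point to [238.9, 276.1]: sample 3 = 297.2 > UCL; sample 7 = 224.2 < LCL.

out of control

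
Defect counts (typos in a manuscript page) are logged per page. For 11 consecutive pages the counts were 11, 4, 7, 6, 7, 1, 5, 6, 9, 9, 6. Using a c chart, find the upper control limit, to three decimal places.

c̄ = (11 + 4 + 7 + 6 + 7 + 1 + 5 + 6 + 9 + 9 + 6) / 11 = 71 / 11 = 6.4545
UCL = c̄ + 3√c̄ = 6.4545 + 3 × √6.4545 = 6.4545 + 3 × 2.5406 = 14.0763

14.076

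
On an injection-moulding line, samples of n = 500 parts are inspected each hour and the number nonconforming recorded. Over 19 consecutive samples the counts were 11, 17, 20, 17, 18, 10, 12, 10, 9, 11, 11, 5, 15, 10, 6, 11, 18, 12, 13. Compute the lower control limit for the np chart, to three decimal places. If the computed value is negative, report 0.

1.980

p̄ = Σdᵢ / (k·n) = 236 / (19 × 500) = 0.02484
LCL = np̄ − 3·√(np̄(1−p̄)) = 12.4211 − 3 × 3.4803 = 1.9802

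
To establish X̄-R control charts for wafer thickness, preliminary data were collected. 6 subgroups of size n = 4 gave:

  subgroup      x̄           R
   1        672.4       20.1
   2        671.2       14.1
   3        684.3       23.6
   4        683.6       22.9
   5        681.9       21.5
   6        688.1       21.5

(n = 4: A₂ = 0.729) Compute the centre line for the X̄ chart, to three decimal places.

X̄̄ = (672.4 + 671.2 + 684.3 + 683.6 + 681.9 + 688.1) / 6 = 4081.5000 / 6 = 680.2500
CL = X̄̄ = 680.2500

680.250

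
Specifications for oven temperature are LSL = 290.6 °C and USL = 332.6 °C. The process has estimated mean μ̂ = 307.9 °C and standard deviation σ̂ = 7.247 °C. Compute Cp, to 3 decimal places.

Cp = (USL − LSL) / (6σ̂) = (332.6 − 290.6) / (6 × 7.247) = 42.0000 / 43.4820 = 0.9659

0.966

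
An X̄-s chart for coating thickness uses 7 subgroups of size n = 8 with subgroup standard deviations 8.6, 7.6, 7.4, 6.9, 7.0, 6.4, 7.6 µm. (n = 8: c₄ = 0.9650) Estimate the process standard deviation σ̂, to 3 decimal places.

s̄ = (8.6 + 7.6 + 7.4 + 6.9 + 7.0 + 6.4 + 7.6) / 7 = 7.3571
σ̂ = s̄ / c₄ = 7.3571 / 0.9650 = 7.6240

7.624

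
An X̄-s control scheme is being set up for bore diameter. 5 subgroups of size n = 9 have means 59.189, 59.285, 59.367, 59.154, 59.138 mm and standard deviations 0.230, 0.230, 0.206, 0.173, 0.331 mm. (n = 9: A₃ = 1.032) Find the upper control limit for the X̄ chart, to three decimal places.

59.468

X̄̄ = (59.189 + 59.285 + 59.367 + 59.154 + 59.138) / 5 = 59.2266
s̄ = (0.230 + 0.230 + 0.206 + 0.173 + 0.331) / 5 = 0.2340
UCL = X̄̄ + A₃·s̄ = 59.2266 + 1.032 × 0.2340 = 59.4681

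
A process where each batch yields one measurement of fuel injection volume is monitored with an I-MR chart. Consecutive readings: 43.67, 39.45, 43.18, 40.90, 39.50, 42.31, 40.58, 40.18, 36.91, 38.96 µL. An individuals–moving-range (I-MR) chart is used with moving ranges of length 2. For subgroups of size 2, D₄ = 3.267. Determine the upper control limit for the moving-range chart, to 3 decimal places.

Moving ranges: 4.22, 3.73, 2.28, 1.40, 2.81, 1.73, 0.40, 3.27, 2.05; M̄R̄ = 21.8900 / 9 = 2.4322
UCL_MR = D₄·M̄R̄ = 3.267 × 2.4322 = 7.9461

7.946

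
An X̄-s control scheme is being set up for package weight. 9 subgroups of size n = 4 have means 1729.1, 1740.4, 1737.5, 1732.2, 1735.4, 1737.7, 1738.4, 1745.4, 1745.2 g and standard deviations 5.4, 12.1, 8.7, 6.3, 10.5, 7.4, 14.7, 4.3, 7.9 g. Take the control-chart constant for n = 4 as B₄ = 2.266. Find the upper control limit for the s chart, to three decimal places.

19.462

s̄ = (5.4 + 12.1 + 8.7 + 6.3 + 10.5 + 7.4 + 14.7 + 4.3 + 7.9) / 9 = 8.5889
UCL_s = B₄·s̄ = 2.266 × 8.5889 = 19.4624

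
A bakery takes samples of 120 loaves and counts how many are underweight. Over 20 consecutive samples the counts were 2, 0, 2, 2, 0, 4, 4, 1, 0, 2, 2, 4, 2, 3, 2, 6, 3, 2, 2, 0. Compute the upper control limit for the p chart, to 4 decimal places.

0.0542

p̄ = Σdᵢ / (k·n) = 43 / (20 × 120) = 0.01792
UCL = p̄ + 3·√(p̄(1−p̄)/n) = 0.01792 + 3 × √(0.01792×0.98208/120) = 0.01792 + 3 × 0.01211 = 0.05424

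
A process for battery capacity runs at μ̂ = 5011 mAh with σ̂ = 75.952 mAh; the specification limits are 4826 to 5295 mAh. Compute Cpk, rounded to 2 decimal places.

Cpu = (USL − μ̂) / (3σ̂) = (5295 − 5011) / (3 × 75.952) = 1.2464; Cpl = (μ̂ − LSL) / (3σ̂) = (5011 − 4826) / (3 × 75.952) = 0.8119; Cpk = min(Cpu, Cpl) = 0.8119

0.81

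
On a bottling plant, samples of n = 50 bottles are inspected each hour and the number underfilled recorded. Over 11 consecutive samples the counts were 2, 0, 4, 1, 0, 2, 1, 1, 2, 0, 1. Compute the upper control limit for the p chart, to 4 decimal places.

p̄ = Σdᵢ / (k·n) = 14 / (11 × 50) = 0.02545
UCL = p̄ + 3·√(p̄(1−p̄)/n) = 0.02545 + 3 × √(0.02545×0.97455/50) = 0.02545 + 3 × 0.02227 = 0.09228

0.0923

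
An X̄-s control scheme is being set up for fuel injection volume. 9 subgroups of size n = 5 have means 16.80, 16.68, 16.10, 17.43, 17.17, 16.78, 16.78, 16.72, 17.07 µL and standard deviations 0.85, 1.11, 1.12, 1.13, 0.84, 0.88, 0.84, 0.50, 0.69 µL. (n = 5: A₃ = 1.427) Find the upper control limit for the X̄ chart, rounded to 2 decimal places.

X̄̄ = (16.80 + 16.68 + 16.10 + 17.43 + 17.17 + 16.78 + 16.78 + 16.72 + 17.07) / 9 = 16.8367
s̄ = (0.85 + 1.11 + 1.12 + 1.13 + 0.84 + 0.88 + 0.84 + 0.50 + 0.69) / 9 = 0.8844
UCL = X̄̄ + A₃·s̄ = 16.8367 + 1.427 × 0.8844 = 18.0988

18.10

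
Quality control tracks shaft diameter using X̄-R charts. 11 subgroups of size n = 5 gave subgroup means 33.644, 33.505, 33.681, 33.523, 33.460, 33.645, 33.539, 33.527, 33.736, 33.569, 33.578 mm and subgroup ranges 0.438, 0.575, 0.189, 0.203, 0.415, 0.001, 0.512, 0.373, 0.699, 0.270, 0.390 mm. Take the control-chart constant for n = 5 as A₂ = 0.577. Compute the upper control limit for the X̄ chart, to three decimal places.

33.796

X̄̄ = (33.644 + 33.505 + 33.681 + 33.523 + 33.460 + 33.645 + 33.539 + 33.527 + 33.736 + 33.569 + 33.578) / 11 = 369.4070 / 11 = 33.5825
R̄ = (0.438 + 0.575 + 0.189 + 0.203 + 0.415 + 0.001 + 0.512 + 0.373 + 0.699 + 0.270 + 0.390) / 11 = 4.0650 / 11 = 0.3695
UCL = X̄̄ + A₂·R̄ = 33.5825 + 0.577 × 0.3695 = 33.7957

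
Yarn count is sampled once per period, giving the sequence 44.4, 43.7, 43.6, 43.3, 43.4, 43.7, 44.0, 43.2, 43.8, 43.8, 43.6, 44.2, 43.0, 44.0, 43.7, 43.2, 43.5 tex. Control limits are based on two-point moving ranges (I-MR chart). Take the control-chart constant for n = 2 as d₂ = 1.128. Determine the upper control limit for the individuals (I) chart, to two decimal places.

X̄ = (44.4 + 43.7 + 43.6 + 43.3 + 43.4 + 43.7 + 44.0 + 43.2 + 43.8 + 43.8 + 43.6 + 44.2 + 43.0 + 44.0 + 43.7 + 43.2 + 43.5) / 17 = 43.6529
Moving ranges: 0.7, 0.1, 0.3, 0.1, 0.3, 0.3, 0.8, 0.6, 0.0, 0.2, 0.6, 1.2, 1.0, 0.3, 0.5, 0.3; M̄R̄ = 7.3000 / 16 = 0.4562
UCL = X̄ + 3·M̄R̄/d₂ = 43.6529 + 3 × 0.4562 / 1.128 = 44.8664

44.87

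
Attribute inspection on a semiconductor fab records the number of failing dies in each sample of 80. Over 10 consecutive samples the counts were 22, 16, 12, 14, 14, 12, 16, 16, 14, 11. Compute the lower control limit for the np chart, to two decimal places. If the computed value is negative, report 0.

p̄ = Σdᵢ / (k·n) = 147 / (10 × 80) = 0.18375
LCL = np̄ − 3·√(np̄(1−p̄)) = 14.7000 − 3 × 3.4639 = 4.3082

4.31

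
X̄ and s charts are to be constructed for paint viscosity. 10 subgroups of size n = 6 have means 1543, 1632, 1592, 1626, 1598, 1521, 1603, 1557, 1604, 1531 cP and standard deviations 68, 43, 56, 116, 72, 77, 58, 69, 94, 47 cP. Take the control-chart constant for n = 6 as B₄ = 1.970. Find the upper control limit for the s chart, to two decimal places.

s̄ = (68 + 43 + 56 + 116 + 72 + 77 + 58 + 69 + 94 + 47) / 10 = 70.0000
UCL_s = B₄·s̄ = 1.970 × 70.0000 = 137.9000

137.90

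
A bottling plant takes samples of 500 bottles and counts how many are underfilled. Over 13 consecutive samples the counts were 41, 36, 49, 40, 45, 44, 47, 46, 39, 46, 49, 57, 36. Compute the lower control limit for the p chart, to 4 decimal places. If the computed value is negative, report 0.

p̄ = Σdᵢ / (k·n) = 575 / (13 × 500) = 0.08846
LCL = p̄ − 3·√(p̄(1−p̄)/n) = 0.08846 − 3 × 0.01270 = 0.05036

0.0504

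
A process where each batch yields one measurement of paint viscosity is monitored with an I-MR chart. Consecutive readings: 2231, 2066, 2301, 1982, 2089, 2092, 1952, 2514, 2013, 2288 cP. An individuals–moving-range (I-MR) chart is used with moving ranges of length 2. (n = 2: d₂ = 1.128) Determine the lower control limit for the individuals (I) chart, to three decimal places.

1471.062

X̄ = (2231 + 2066 + 2301 + 1982 + 2089 + 2092 + 1952 + 2514 + 2013 + 2288) / 10 = 2152.8000
Moving ranges: 165, 235, 319, 107, 3, 140, 562, 501, 275; M̄R̄ = 2307.0000 / 9 = 256.3333
LCL = X̄ − 3·M̄R̄/d₂ = 2152.8000 − 3 × 256.3333 / 1.128 = 1471.0624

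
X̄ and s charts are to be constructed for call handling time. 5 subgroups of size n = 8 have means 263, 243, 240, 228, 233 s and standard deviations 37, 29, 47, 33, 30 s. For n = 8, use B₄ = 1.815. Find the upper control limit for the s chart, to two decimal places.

63.89

s̄ = (37 + 29 + 47 + 33 + 30) / 5 = 35.2000
UCL_s = B₄·s̄ = 1.815 × 35.2000 = 63.8880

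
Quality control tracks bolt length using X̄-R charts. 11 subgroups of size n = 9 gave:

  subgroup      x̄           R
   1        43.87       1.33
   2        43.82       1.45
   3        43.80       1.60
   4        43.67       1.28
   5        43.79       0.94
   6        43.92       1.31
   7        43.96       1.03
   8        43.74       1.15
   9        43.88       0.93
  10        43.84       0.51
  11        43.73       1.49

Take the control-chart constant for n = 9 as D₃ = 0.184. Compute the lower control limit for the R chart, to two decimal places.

R̄ = (1.33 + 1.45 + 1.60 + 1.28 + 0.94 + 1.31 + 1.03 + 1.15 + 0.93 + 0.51 + 1.49) / 11 = 13.0200 / 11 = 1.1836
LCL_R = D₃·R̄ = 0.184 × 1.1836 = 0.2178

0.22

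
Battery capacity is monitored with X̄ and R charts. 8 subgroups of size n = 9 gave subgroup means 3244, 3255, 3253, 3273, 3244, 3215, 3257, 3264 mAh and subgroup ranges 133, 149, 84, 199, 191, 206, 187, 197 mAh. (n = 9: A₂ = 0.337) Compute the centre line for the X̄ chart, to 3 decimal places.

X̄̄ = (3244 + 3255 + 3253 + 3273 + 3244 + 3215 + 3257 + 3264) / 8 = 26005.0000 / 8 = 3250.6250
CL = X̄̄ = 3250.6250

3250.625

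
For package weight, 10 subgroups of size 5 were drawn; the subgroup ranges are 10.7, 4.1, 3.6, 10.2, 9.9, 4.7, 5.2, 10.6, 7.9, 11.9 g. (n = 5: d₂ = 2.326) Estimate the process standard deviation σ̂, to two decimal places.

R̄ = (10.7 + 4.1 + 3.6 + 10.2 + 9.9 + 4.7 + 5.2 + 10.6 + 7.9 + 11.9) / 10 = 7.8800
σ̂ = R̄ / d₂ = 7.8800 / 2.326 = 3.3878

3.39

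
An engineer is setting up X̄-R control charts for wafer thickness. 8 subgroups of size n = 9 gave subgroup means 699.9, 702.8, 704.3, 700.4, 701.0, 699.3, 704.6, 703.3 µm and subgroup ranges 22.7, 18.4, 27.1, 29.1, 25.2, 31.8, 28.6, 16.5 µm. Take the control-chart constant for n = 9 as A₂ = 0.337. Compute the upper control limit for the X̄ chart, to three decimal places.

710.350

X̄̄ = (699.9 + 702.8 + 704.3 + 700.4 + 701.0 + 699.3 + 704.6 + 703.3) / 8 = 5615.6000 / 8 = 701.9500
R̄ = (22.7 + 18.4 + 27.1 + 29.1 + 25.2 + 31.8 + 28.6 + 16.5) / 8 = 199.4000 / 8 = 24.9250
UCL = X̄̄ + A₂·R̄ = 701.9500 + 0.337 × 24.9250 = 710.3497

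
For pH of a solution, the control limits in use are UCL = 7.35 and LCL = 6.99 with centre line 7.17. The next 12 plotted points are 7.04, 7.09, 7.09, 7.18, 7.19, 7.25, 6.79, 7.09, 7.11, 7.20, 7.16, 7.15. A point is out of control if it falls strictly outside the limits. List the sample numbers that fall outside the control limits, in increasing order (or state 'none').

Compare each point to [6.99, 7.35]: sample 7 = 6.79 < LCL.

7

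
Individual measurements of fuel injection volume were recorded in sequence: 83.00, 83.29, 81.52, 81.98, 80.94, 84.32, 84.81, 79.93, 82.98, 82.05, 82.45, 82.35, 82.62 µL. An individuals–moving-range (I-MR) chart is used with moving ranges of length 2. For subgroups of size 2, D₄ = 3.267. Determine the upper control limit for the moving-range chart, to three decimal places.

4.645

Moving ranges: 0.29, 1.77, 0.46, 1.04, 3.38, 0.49, 4.88, 3.05, 0.93, 0.40, 0.10, 0.27; M̄R̄ = 17.0600 / 12 = 1.4217
UCL_MR = D₄·M̄R̄ = 3.267 × 1.4217 = 4.6446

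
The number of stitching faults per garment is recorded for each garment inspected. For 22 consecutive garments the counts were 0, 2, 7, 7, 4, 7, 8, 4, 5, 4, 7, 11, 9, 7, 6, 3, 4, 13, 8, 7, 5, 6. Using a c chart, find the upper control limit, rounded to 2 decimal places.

13.49

c̄ = (0 + 2 + 7 + 7 + 4 + 7 + 8 + 4 + 5 + 4 + 7 + 11 + 9 + 7 + 6 + 3 + 4 + 13 + 8 + 7 + 5 + 6) / 22 = 134 / 22 = 6.0909
UCL = c̄ + 3√c̄ = 6.0909 + 3 × √6.0909 = 6.0909 + 3 × 2.4680 = 13.4948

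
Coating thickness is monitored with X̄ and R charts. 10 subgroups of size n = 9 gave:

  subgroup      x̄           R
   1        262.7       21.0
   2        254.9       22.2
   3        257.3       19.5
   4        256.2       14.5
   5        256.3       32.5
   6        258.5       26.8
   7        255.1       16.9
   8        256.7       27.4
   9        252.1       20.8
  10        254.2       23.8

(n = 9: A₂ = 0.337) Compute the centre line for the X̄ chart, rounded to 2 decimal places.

X̄̄ = (262.7 + 254.9 + 257.3 + 256.2 + 256.3 + 258.5 + 255.1 + 256.7 + 252.1 + 254.2) / 10 = 2564.0000 / 10 = 256.4000
CL = X̄̄ = 256.4000

256.40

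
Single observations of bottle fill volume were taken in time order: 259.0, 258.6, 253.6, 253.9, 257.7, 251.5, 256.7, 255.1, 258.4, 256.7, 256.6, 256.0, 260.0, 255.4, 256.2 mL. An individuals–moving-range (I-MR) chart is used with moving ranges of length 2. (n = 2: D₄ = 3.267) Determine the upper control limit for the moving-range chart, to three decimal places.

8.774

Moving ranges: 0.4, 5.0, 0.3, 3.8, 6.2, 5.2, 1.6, 3.3, 1.7, 0.1, 0.6, 4.0, 4.6, 0.8; M̄R̄ = 37.6000 / 14 = 2.6857
UCL_MR = D₄·M̄R̄ = 3.267 × 2.6857 = 8.7742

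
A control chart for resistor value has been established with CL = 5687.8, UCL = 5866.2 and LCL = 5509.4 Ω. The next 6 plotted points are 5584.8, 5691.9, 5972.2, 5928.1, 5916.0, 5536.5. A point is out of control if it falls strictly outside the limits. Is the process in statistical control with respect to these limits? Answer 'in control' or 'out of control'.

out of control

Compare each point to [5509.4, 5866.2]: sample 3 = 5972.2 > UCL; sample 4 = 5928.1 > UCL; sample 5 = 5916.0 > UCL.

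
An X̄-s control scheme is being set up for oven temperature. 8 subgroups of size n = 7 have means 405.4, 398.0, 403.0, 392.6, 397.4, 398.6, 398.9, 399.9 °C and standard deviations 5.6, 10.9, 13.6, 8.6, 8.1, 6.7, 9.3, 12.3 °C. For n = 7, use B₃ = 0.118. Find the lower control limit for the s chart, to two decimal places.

s̄ = (5.6 + 10.9 + 13.6 + 8.6 + 8.1 + 6.7 + 9.3 + 12.3) / 8 = 9.3875
LCL_s = B₃·s̄ = 0.118 × 9.3875 = 1.1077

1.11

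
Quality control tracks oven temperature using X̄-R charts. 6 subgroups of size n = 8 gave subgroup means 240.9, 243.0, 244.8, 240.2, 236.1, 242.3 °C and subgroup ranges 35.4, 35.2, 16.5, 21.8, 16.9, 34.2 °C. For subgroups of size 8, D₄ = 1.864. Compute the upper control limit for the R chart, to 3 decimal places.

49.707

R̄ = (35.4 + 35.2 + 16.5 + 21.8 + 16.9 + 34.2) / 6 = 160.0000 / 6 = 26.6667
UCL_R = D₄·R̄ = 1.864 × 26.6667 = 49.7067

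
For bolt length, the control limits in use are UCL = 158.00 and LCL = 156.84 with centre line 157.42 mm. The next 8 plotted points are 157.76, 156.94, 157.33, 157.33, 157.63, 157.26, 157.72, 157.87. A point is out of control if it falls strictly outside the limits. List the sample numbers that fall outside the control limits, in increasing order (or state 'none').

All 8 points lie within [156.84, 158.00].

none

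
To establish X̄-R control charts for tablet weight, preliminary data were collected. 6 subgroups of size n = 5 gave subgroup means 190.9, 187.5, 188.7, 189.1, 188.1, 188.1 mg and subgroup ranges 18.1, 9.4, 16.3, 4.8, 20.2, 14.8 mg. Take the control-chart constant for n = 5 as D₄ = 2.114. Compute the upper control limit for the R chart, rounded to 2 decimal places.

29.46

R̄ = (18.1 + 9.4 + 16.3 + 4.8 + 20.2 + 14.8) / 6 = 83.6000 / 6 = 13.9333
UCL_R = D₄·R̄ = 2.114 × 13.9333 = 29.4551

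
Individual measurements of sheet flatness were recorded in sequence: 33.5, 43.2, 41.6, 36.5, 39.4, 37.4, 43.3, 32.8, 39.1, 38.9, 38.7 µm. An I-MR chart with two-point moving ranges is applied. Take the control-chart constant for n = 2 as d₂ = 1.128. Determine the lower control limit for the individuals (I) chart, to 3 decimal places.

X̄ = (33.5 + 43.2 + 41.6 + 36.5 + 39.4 + 37.4 + 43.3 + 32.8 + 39.1 + 38.9 + 38.7) / 11 = 38.5818
Moving ranges: 9.7, 1.6, 5.1, 2.9, 2.0, 5.9, 10.5, 6.3, 0.2, 0.2; M̄R̄ = 44.4000 / 10 = 4.4400
LCL = X̄ − 3·M̄R̄/d₂ = 38.5818 − 3 × 4.4400 / 1.128 = 26.7733

26.773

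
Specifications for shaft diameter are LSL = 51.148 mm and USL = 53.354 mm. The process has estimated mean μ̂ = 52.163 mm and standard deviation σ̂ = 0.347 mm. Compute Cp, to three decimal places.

Cp = (USL − LSL) / (6σ̂) = (53.354 − 51.148) / (6 × 0.347) = 2.2060 / 2.0820 = 1.0596

1.060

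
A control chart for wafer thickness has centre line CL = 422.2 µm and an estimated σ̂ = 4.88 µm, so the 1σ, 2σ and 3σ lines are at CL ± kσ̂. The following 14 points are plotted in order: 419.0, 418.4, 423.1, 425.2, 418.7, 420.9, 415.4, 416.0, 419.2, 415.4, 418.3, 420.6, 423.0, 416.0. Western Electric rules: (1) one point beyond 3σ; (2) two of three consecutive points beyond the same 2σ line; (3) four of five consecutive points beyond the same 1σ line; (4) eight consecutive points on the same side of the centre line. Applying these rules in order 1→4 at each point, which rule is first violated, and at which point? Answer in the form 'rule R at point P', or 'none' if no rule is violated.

Zone of each point (C = within 1σ̂, B = 1σ̂–2σ̂, A = 2σ̂–3σ̂, * = beyond 3σ̂; sign = side of CL): 1:-C, 2:-C, 3:+C, 4:+C, 5:-C, 6:-C, 7:-B, 8:-B, 9:-C, 10:-B, 11:-C, 12:-C, 13:+C, 14:-B
Rule 4 (eight consecutive points on the same side of the centre line) is satisfied at point 12.

rule 4 at point 12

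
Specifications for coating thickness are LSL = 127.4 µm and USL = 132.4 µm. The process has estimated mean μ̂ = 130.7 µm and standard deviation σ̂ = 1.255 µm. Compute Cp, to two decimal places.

Cp = (USL − LSL) / (6σ̂) = (132.4 − 127.4) / (6 × 1.255) = 5.0000 / 7.5300 = 0.6640

0.66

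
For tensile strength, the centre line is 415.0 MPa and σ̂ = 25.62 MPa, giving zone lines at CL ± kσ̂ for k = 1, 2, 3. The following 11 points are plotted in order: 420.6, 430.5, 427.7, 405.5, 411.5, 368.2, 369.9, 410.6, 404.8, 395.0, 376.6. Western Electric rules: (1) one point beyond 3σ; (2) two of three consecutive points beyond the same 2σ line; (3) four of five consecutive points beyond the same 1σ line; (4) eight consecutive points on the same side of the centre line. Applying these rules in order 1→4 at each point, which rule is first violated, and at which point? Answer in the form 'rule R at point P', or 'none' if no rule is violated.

Zone of each point (C = within 1σ̂, B = 1σ̂–2σ̂, A = 2σ̂–3σ̂, * = beyond 3σ̂; sign = side of CL): 1:+C, 2:+C, 3:+C, 4:-C, 5:-C, 6:-B, 7:-B, 8:-C, 9:-C, 10:-C, 11:-B
Rule 4 (eight consecutive points on the same side of the centre line) is satisfied at point 11.

rule 4 at point 11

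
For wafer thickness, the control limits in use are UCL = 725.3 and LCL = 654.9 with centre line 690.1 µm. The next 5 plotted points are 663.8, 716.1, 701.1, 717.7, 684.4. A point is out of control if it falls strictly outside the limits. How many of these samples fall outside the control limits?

All 5 points lie within [654.9, 725.3].

0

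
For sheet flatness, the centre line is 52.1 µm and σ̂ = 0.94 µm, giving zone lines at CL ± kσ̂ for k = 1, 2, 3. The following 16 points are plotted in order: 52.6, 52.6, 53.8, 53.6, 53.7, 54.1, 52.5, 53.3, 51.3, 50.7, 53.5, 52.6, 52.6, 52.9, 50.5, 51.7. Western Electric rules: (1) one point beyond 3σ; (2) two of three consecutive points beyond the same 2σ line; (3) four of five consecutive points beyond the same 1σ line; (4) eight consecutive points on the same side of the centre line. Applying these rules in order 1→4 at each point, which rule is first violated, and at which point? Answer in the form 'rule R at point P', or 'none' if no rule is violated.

Zone of each point (C = within 1σ̂, B = 1σ̂–2σ̂, A = 2σ̂–3σ̂, * = beyond 3σ̂; sign = side of CL): 1:+C, 2:+C, 3:+B, 4:+B, 5:+B, 6:+A, 7:+C, 8:+B, 9:-C, 10:-B, 11:+B, 12:+C, 13:+C, 14:+C, 15:-B, 16:-C
Rule 3 (four of five consecutive points beyond the same 1σ limit) is satisfied at point 6.

rule 3 at point 6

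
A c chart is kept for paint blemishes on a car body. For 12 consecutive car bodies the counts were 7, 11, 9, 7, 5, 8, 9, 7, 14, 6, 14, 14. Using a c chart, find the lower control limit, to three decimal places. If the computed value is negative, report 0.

0.126

c̄ = (7 + 11 + 9 + 7 + 5 + 8 + 9 + 7 + 14 + 6 + 14 + 14) / 12 = 111 / 12 = 9.2500
LCL = c̄ − 3√c̄ = 9.2500 − 3 × 3.0414 = 0.1259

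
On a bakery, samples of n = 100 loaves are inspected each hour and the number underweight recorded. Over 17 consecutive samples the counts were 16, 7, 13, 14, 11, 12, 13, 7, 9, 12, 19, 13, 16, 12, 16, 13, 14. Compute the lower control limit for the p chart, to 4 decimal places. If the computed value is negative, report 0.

0.0275

p̄ = Σdᵢ / (k·n) = 217 / (17 × 100) = 0.12765
LCL = p̄ − 3·√(p̄(1−p̄)/n) = 0.12765 − 3 × 0.03337 = 0.02754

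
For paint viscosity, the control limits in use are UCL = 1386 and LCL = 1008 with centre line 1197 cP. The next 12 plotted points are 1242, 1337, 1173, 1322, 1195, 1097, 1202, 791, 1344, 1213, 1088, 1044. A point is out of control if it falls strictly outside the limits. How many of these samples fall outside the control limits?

1

Compare each point to [1008, 1386]: sample 8 = 791 < LCL.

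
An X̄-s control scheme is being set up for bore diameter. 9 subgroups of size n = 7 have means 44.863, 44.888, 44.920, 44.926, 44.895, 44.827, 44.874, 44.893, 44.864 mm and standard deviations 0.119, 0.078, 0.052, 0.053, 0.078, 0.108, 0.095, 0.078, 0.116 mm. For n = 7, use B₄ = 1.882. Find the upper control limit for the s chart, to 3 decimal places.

0.162

s̄ = (0.119 + 0.078 + 0.052 + 0.053 + 0.078 + 0.108 + 0.095 + 0.078 + 0.116) / 9 = 0.0863
UCL_s = B₄·s̄ = 1.882 × 0.0863 = 0.1625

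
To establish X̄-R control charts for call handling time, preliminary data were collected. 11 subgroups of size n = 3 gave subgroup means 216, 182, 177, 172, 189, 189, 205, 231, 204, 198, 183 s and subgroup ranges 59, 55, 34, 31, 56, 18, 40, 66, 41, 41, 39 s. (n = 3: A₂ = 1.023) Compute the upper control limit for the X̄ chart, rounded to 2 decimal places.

239.73

X̄̄ = (216 + 182 + 177 + 172 + 189 + 189 + 205 + 231 + 204 + 198 + 183) / 11 = 2146.0000 / 11 = 195.0909
R̄ = (59 + 55 + 34 + 31 + 56 + 18 + 40 + 66 + 41 + 41 + 39) / 11 = 480.0000 / 11 = 43.6364
UCL = X̄̄ + A₂·R̄ = 195.0909 + 1.023 × 43.6364 = 239.7309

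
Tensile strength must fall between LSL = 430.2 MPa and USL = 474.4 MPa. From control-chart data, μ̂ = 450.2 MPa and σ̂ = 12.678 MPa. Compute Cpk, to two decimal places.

Cpu = (USL − μ̂) / (3σ̂) = (474.4 − 450.2) / (3 × 12.678) = 0.6363; Cpl = (μ̂ − LSL) / (3σ̂) = (450.2 − 430.2) / (3 × 12.678) = 0.5258; Cpk = min(Cpu, Cpl) = 0.5258

0.53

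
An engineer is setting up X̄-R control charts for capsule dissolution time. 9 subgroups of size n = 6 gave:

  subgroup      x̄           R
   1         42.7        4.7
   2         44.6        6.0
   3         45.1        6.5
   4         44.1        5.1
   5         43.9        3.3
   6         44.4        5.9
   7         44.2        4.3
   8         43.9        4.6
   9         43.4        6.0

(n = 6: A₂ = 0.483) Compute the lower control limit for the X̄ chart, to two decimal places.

41.54

X̄̄ = (42.7 + 44.6 + 45.1 + 44.1 + 43.9 + 44.4 + 44.2 + 43.9 + 43.4) / 9 = 396.3000 / 9 = 44.0333
R̄ = (4.7 + 6.0 + 6.5 + 5.1 + 3.3 + 5.9 + 4.3 + 4.6 + 6.0) / 9 = 46.4000 / 9 = 5.1556
LCL = X̄̄ − A₂·R̄ = 44.0333 − 0.483 × 5.1556 = 41.5432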